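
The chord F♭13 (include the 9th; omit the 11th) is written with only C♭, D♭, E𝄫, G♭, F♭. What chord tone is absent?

A♭

The full F♭13 chord is F♭, A♭, C♭, E𝄫, G♭, D♭.
Comparing with the voicing, the major 3rd (3rd) — A♭ — is absent.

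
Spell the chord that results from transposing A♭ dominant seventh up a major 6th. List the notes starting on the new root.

Ab up a major 6th → F. New chord: F dominant seventh.
Root: F
Major 3rd (3rd): A
Perfect 5th (5th): C
Minor 7th (7th): Eb

F, A, C, Eb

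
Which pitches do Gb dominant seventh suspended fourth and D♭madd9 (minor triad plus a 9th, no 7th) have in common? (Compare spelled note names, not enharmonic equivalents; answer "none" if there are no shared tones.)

Gb dominant seventh suspended fourth = Gb, Cb, Db, Fb.
D♭madd9 = Db, Fb, Ab, Eb.
Shared: Db, Fb.

Db Fb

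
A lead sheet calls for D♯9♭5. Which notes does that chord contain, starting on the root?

D♯9♭5 is a dominant ninth flat five built on D#.
- root: D#
- major 3rd: F##
- diminished 5th: A
- minor 7th: C#
- major 9th: E#

D# F## A C# E#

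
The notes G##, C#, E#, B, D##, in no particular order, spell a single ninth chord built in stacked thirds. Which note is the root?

C#

Stacking in thirds gives C# – E# – G## – B – D##, so C# is the root — C# dominant seventh sharp nine sharp five.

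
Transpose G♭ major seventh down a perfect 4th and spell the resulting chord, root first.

Gb down a perfect 4th → Db. New chord: Db major seventh.
root → Db
3rd (major 3rd) → F
5th (perfect 5th) → Ab
7th (major 7th) → C

Db F Ab C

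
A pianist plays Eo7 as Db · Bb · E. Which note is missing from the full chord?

Eo7 = E, G, Bb, Db. The voicing lacks the 3rd (minor 3rd), G.

G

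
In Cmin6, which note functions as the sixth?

A

Cmin6 is built on C; its 6th is a major 6th above the root.
A sixth above C uses the letter A, and the major 6th above C is A.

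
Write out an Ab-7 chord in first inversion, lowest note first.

Ab-7 = Ab–Cb–Eb–Gb; first inversion → third (Cb) lowest.

Cb Eb Gb Ab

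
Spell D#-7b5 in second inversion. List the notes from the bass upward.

D#-7b5 = D#–F#–A–C#; second inversion → fifth (A) lowest.

A, C#, D#, F#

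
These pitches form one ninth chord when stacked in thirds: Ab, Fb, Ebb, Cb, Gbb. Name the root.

Fb

Stacking in thirds gives Fb – Ab – Cb – Ebb – Gbb, so Fb is the root — Fb dominant seventh flat nine.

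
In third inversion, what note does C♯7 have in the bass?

C♯7 in root position is C#–E#–G#–B.
Third inversion places the seventh in the bass, which is B.

B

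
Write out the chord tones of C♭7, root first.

C♭, E♭, G♭, B𝄫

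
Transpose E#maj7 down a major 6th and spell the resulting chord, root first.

Transposed root: E# → G# (major 6th down). So we spell G# major seventh:
G# — root
B# — major 3rd
D# — perfect 5th
F## — major 7th

G# – B# – D# – F##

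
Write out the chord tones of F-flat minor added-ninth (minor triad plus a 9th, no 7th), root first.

F-flat – A-double-flat – C-flat – G-flat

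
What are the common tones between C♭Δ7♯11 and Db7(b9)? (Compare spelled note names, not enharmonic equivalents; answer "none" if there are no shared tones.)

C♭Δ7♯11 = Cb, Eb, Gb, Bb, F.
Db7(b9) = Db, F, Ab, Cb, Ebb.
Shared: Cb, F.

Cb, F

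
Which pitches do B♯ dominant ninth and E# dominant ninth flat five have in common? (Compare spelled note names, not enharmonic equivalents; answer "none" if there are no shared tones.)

B♯ dominant ninth: B# D## F## A# C##
E# dominant ninth flat five: E# G## B D# F##
Common to both → F##.

F##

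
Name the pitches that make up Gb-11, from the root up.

Gb-11 is a minor eleventh built on G♭.
G♭ — root
B𝄫 — minor 3rd
D♭ — perfect 5th
F♭ — minor 7th
A♭ — major 9th
C♭ — perfect 11th

G♭ B𝄫 D♭ F♭ A♭ C♭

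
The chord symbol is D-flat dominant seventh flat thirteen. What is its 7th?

Root of D-flat dominant seventh flat thirteen = Db. The 7th is a minor 7th: Db up a minor 7th → Cb.

Cb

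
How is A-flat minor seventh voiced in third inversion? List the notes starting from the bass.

In root position, A-flat minor seventh is A-flat–C-flat–E-flat–G-flat.
Third inversion puts the seventh (G-flat) in the bass.

G-flat, A-flat, C-flat, E-flat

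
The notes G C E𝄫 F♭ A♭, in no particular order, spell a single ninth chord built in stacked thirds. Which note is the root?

Arranged so that each adjacent pair is a third by letter name: F♭ – A♭ – C – E𝄫 – G.
The bottom of that stack, F♭, is the root (this is F♭ dominant seventh sharp nine sharp five).

F♭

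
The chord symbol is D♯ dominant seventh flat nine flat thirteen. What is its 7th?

Root of D♯ dominant seventh flat nine flat thirteen = D#. The 7th is a minor 7th: D# up a minor 7th → C#.

C#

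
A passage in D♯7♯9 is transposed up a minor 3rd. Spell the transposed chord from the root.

F#, A#, C#, E, G##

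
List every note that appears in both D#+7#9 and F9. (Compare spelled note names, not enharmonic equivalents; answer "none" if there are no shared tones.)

D#+7#9 = D#, F##, A##, C#, E##.
F9 = F, A, C, Eb, G.
Shared: none.

none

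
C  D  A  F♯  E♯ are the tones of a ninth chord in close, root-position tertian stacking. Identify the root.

Arranged so that each adjacent pair is a third by letter name: D – F♯ – A – C – E♯.
The bottom of that stack, D, is the root (this is D dominant seventh sharp nine).

D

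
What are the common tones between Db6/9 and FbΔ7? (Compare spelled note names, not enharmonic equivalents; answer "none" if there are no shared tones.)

Ab, Eb

Db6/9 = Db, F, Ab, Bb, Eb.
FbΔ7 = Fb, Ab, Cb, Eb.
Shared: Ab, Eb.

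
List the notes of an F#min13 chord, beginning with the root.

F#min13: minor thirteenth on F#.
- root: F#
- minor 3rd: A
- perfect 5th: C#
- minor 7th: E
- major 9th: G#
- perfect 11th: B
- major 13th: D#

F# A C# E G# B D#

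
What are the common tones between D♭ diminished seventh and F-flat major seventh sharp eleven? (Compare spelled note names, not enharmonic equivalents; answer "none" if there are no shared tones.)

D♭ diminished seventh: D-flat F-flat A-double-flat C-double-flat
F-flat major seventh sharp eleven: F-flat A-flat C-flat E-flat B-flat
Common to both → F-flat.

F-flat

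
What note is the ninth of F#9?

G#

F#9 is built on F#; its 9th is a major 9th above the root.
A second above F uses the letter G, and the major 9th above F# is G#.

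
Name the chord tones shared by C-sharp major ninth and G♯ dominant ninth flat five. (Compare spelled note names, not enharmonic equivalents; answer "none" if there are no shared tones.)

G-sharp  B-sharp

C-sharp major ninth: C-sharp E-sharp G-sharp B-sharp D-sharp
G♯ dominant ninth flat five: G-sharp B-sharp D F-sharp A-sharp
Common to both → G-sharp, B-sharp.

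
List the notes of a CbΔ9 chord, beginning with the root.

C♭ – E♭ – G♭ – B♭ – D♭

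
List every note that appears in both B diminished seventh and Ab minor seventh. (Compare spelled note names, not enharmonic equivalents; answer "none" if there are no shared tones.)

A-flat

B diminished seventh: B D F A-flat
Ab minor seventh: A-flat C-flat E-flat G-flat
Common to both → A-flat.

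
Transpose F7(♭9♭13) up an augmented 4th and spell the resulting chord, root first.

Transposed root: F → B (augmented 4th up). So we spell B dominant seventh flat nine flat thirteen:
root → B
3rd (major 3rd) → D#
5th (perfect 5th) → F#
7th (minor 7th) → A
9th (minor 9th) → C
13th (minor 13th) → G

B – D# – F# – A – C – G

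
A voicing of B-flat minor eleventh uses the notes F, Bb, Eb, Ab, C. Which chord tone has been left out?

The full B-flat minor eleventh chord is Bb, Db, F, Ab, C, Eb.
Comparing with the voicing, the minor 3rd (3rd) — Db — is absent.

Db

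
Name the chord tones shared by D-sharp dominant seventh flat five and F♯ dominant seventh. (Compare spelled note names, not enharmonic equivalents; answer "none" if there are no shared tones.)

D-sharp dominant seventh flat five: D-sharp F-double-sharp A C-sharp
F♯ dominant seventh: F-sharp A-sharp C-sharp E
Common to both → C-sharp.

C-sharp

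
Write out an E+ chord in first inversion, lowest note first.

G#, B#, E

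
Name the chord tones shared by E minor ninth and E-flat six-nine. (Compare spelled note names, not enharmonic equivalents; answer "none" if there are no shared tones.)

G

E minor ninth: E G B D F-sharp
E-flat six-nine: E-flat G B-flat C F
Common to both → G.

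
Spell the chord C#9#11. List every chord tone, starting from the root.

C#9#11 is a dominant ninth sharp eleven built on C♯.
root → C♯
3rd (major 3rd) → E♯
5th (perfect 5th) → G♯
7th (minor 7th) → B
9th (major 9th) → D♯
11th (augmented 11th) → F𝄪

C♯, E♯, G♯, B, D♯, F𝄪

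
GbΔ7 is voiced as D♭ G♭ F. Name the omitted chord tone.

B♭

The full GbΔ7 chord is G♭, B♭, D♭, F.
Comparing with the voicing, the major 3rd (3rd) — B♭ — is absent.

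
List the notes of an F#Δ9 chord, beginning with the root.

F#  A#  C#  E#  G#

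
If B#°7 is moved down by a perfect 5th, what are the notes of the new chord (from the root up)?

B# down a perfect 5th → E#. New chord: E# diminished seventh.
Root: E#
Minor 3rd (3rd): G#
Diminished 5th (5th): B
Diminished 7th (7th): D

E#, G#, B, D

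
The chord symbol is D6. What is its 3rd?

D6 is built on D; its 3rd is a major 3rd above the root.
A third above D uses the letter F, and the major 3rd above D is F♯.

F♯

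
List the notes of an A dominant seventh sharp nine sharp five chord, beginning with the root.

A C-sharp E-sharp G B-sharp

A dominant seventh sharp nine sharp five: dominant seventh sharp nine sharp five on A.
A — root
C-sharp — major 3rd
E-sharp — augmented 5th
G — minor 7th
B-sharp — augmented 9th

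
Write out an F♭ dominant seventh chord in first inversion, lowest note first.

F♭ dominant seventh = F-flat–A-flat–C-flat–E-double-flat; first inversion → third (A-flat) lowest.

A-flat, C-flat, E-double-flat, F-flat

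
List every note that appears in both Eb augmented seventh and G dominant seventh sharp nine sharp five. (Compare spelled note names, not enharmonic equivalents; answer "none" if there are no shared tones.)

G, B

Eb augmented seventh = Eb, G, B, Db.
G dominant seventh sharp nine sharp five = G, B, D#, F, A#.
Shared: G, B.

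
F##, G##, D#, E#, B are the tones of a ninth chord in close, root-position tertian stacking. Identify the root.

E#

Stacking in thirds gives E# – G## – B – D# – F##, so E# is the root — E# dominant ninth flat five.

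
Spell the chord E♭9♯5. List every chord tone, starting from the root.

Eb G B Db F

E♭9♯5: dominant ninth sharp five on Eb.
root → Eb
3rd (major 3rd) → G
5th (augmented 5th) → B
7th (minor 7th) → Db
9th (major 9th) → F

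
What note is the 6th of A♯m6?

F##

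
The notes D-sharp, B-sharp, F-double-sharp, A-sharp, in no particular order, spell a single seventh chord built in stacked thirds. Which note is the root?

Stacking in thirds gives B-sharp – D-sharp – F-double-sharp – A-sharp, so B-sharp is the root — B-sharp minor seventh.

B-sharp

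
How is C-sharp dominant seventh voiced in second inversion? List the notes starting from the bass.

In root position, C-sharp dominant seventh is C#–E#–G#–B.
Second inversion puts the fifth (G#) in the bass.

G#  B  C#  E#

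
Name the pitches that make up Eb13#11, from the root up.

Eb, G, Bb, Db, F, A, C

Root Eb, quality dominant thirteenth sharp eleven:
- root: Eb
- major 3rd: G
- perfect 5th: Bb
- minor 7th: Db
- major 9th: F
- augmented 11th: A
- major 13th: C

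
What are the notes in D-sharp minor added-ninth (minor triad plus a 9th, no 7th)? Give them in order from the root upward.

D#, F#, A#, E#

Root D#, quality minor added-ninth:
Root: D#
Minor 3rd (3rd): F#
Perfect 5th (5th): A#
Major 9th (9th): E#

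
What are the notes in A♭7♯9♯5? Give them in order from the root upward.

Ab, C, E, Gb, B

A♭7♯9♯5 is a dominant seventh sharp nine sharp five built on Ab.
Root: Ab
Major 3rd (3rd): C
Augmented 5th (5th): E
Minor 7th (7th): Gb
Augmented 9th (9th): B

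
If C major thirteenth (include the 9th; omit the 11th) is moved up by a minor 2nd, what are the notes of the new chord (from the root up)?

Db  F  Ab  C  Eb  Bb

C up a minor 2nd → Db. New chord: Db major thirteenth.
root → Db
3rd (major 3rd) → F
5th (perfect 5th) → Ab
7th (major 7th) → C
9th (major 9th) → Eb
13th (major 13th) → Bb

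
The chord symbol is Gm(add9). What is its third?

Gm(add9) is built on G; its 3rd is a minor 3rd above the root.
A third above G uses the letter B, and the minor 3rd above G is B♭.

B♭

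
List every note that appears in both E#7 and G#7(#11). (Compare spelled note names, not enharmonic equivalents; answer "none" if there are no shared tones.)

B♯ D♯

E#7 = E♯, G𝄪, B♯, D♯.
G#7(#11) = G♯, B♯, D♯, F♯, C𝄪.
Shared: B♯, D♯.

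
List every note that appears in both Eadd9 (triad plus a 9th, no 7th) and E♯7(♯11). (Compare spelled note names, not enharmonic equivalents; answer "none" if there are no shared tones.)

Eadd9: E G# B F#
E♯7(♯11): E# G## B# D# A##
Common to both → none.

none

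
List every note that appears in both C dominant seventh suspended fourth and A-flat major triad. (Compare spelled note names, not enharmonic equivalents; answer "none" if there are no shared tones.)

C

C dominant seventh suspended fourth: C F G B-flat
A-flat major triad: A-flat C E-flat
Common to both → C.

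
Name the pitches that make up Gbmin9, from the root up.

Gbmin9 is a minor ninth built on G♭.
Root: G♭
Minor 3rd (3rd): B𝄫
Perfect 5th (5th): D♭
Minor 7th (7th): F♭
Major 9th (9th): A♭

G♭, B𝄫, D♭, F♭, A♭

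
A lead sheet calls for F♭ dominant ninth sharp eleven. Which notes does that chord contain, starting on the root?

F♭ dominant ninth sharp eleven is a dominant ninth sharp eleven built on Fb.
- root: Fb
- major 3rd: Ab
- perfect 5th: Cb
- minor 7th: Ebb
- major 9th: Gb
- augmented 11th: Bb

Fb, Ab, Cb, Ebb, Gb, Bb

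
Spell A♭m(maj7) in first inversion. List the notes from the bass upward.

Cb  Eb  G  Ab

In root position, A♭m(maj7) is Ab–Cb–Eb–G.
First inversion puts the third (Cb) in the bass.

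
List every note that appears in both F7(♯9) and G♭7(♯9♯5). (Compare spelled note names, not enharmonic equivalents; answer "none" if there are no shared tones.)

F7(♯9) = F, A, C, Eb, G#.
G♭7(♯9♯5) = Gb, Bb, D, Fb, A.
Shared: A.

A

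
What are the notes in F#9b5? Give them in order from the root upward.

F#9b5: dominant ninth flat five on F#.
root → F#
3rd (major 3rd) → A#
5th (diminished 5th) → C
7th (minor 7th) → E
9th (major 9th) → G#

F#, A#, C, E, G#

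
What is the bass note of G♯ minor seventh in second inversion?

D#

G♯ minor seventh = G#–B–D#–F#. Second inversion → fifth in the bass = D#.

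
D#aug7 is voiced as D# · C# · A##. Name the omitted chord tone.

D#aug7 = D#, F##, A##, C#. The voicing lacks the 3rd (major 3rd), F##.

F##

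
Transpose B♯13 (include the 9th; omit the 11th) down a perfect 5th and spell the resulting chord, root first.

E#, G##, B#, D#, F##, C##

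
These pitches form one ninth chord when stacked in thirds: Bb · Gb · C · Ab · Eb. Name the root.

Stacking in thirds gives Ab – C – Eb – Gb – Bb, so Ab is the root — Ab dominant ninth.

Ab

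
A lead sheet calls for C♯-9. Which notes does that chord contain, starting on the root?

C#, E, G#, B, D#

C♯-9: minor ninth on C#.
- root: C#
- minor 3rd: E
- perfect 5th: G#
- minor 7th: B
- major 9th: D#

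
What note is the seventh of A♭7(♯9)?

Gb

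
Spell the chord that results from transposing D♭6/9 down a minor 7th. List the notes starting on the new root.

D♭ down a minor 7th → E♭. New chord: E♭ six-nine.
E♭ — root
G — major 3rd
B♭ — perfect 5th
C — major 6th
F — major 9th

E♭, G, B♭, C, F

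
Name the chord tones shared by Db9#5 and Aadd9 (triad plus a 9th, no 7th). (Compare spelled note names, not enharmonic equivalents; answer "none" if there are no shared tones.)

Db9#5: D♭ F A C♭ E♭
Aadd9: A C♯ E B
Common to both → A.

A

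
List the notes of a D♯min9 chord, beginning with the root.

D♯ F♯ A♯ C♯ E♯

Root D♯, quality minor ninth:
root → D♯
3rd (minor 3rd) → F♯
5th (perfect 5th) → A♯
7th (minor 7th) → C♯
9th (major 9th) → E♯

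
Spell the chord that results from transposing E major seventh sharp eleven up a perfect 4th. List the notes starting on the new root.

E up a perfect 4th → A. New chord: A major seventh sharp eleven.
Root: A
Major 3rd (3rd): C#
Perfect 5th (5th): E
Major 7th (7th): G#
Augmented 11th (11th): D#

A C# E G# D#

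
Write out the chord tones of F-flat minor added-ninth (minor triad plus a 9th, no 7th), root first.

F-flat minor added-ninth: minor added-ninth on Fb.
- root: Fb
- minor 3rd: Abb
- perfect 5th: Cb
- major 9th: Gb

Fb – Abb – Cb – Gb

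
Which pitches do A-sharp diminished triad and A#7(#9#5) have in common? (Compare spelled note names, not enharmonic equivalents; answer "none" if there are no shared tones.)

A♯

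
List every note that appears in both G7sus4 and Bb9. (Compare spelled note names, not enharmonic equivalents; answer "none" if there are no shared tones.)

C – D – F

G7sus4: G C D F
Bb9: Bb D F Ab C
Common to both → C, D, F.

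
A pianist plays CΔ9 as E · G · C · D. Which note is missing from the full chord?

B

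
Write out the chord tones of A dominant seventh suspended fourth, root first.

A dominant seventh suspended fourth is a dominant seventh suspended fourth built on A.
Root: A
Perfect 4th (4th): D
Perfect 5th (5th): E
Minor 7th (7th): G

A – D – E – G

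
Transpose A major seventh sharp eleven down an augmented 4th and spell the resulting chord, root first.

E-flat – G – B-flat – D – A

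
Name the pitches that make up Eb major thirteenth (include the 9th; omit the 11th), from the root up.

Root E-flat, quality major thirteenth:
- root: E-flat
- major 3rd: G
- perfect 5th: B-flat
- major 7th: D
- major 9th: F
- major 13th: C

E-flat  G  B-flat  D  F  C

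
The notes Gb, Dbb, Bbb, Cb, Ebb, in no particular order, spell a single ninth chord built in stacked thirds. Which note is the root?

Arranged so that each adjacent pair is a third by letter name: Cb – Ebb – Gb – Bbb – Dbb.
The bottom of that stack, Cb, is the root (this is Cb minor seventh flat nine).

Cb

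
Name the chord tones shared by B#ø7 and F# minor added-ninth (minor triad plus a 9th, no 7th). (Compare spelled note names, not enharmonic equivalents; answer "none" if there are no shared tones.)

B#ø7 = B#, D#, F#, A#.
F# minor added-ninth = F#, A, C#, G#.
Shared: F#.

F#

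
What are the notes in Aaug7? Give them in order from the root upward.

A, C#, E#, G

Aaug7 is an augmented seventh built on A.
A — root
C# — major 3rd
E# — augmented 5th
G — minor 7th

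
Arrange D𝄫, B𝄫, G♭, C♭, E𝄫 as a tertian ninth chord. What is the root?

C♭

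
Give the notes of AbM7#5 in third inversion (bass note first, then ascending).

AbM7#5 = Ab–C–E–G; third inversion → seventh (G) lowest.

G, Ab, C, E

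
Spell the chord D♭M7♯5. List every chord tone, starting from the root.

D♭M7♯5: augmented major seventh on Db.
- root: Db
- major 3rd: F
- augmented 5th: A
- major 7th: C

Db, F, A, C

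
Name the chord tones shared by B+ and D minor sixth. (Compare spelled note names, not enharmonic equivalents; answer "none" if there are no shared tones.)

B+ = B, D#, F##.
D minor sixth = D, F, A, B.
Shared: B.

B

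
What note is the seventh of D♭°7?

D♭°7 is built on Db; its 7th is a diminished 7th above the root.
A seventh above D uses the letter C, and the diminished 7th above Db is Cbb.

Cbb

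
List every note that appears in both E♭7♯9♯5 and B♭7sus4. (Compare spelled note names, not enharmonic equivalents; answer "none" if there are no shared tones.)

Eb

E♭7♯9♯5 = Eb, G, B, Db, F#.
B♭7sus4 = Bb, Eb, F, Ab.
Shared: Eb.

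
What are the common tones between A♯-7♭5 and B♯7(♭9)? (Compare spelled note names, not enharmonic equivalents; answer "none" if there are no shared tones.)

A♯-7♭5 = A#, C#, E, G#.
B♯7(♭9) = B#, D##, F##, A#, C#.
Shared: A#, C#.

A#, C#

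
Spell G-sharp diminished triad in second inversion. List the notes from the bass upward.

G-sharp diminished triad = G♯–B–D; second inversion → fifth (D) lowest.

D, G♯, B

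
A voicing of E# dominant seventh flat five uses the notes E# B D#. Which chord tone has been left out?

The full E# dominant seventh flat five chord is E#, G##, B, D#.
Comparing with the voicing, the major 3rd (3rd) — G## — is absent.

G##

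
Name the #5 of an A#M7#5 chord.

Root of A#M7#5 = A#. The 5th is an augmented 5th: A# up an augmented 5th → E##.

E##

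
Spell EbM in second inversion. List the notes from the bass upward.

Bb – Eb – G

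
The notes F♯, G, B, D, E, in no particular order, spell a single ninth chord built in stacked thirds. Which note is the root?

Stacking in thirds gives E – G – B – D – F♯, so E is the root — E minor ninth.

E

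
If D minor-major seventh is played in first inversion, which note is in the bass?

F

D minor-major seventh = D–F–A–C-sharp. First inversion → third in the bass = F.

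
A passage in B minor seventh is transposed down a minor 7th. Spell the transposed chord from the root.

B down a minor 7th → C-sharp. New chord: C-sharp minor seventh.
- root: C-sharp
- minor 3rd: E
- perfect 5th: G-sharp
- minor 7th: B

C-sharp  E  G-sharp  B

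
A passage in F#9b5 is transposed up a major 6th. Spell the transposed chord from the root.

D#  F##  A  C#  E#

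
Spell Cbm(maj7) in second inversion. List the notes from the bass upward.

Gb, Bb, Cb, Ebb

Cbm(maj7) = Cb–Ebb–Gb–Bb; second inversion → fifth (Gb) lowest.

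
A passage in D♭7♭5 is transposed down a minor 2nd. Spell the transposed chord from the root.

C  E  Gb  Bb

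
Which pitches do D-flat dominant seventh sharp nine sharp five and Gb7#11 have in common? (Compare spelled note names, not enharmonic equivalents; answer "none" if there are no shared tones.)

Db

D-flat dominant seventh sharp nine sharp five: Db F A Cb E
Gb7#11: Gb Bb Db Fb C
Common to both → Db.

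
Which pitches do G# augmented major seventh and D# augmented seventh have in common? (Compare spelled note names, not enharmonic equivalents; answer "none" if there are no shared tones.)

F-double-sharp

G# augmented major seventh = G-sharp, B-sharp, D-double-sharp, F-double-sharp.
D# augmented seventh = D-sharp, F-double-sharp, A-double-sharp, C-sharp.
Shared: F-double-sharp.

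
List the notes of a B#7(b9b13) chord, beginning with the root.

B#7(b9b13) is a dominant seventh flat nine flat thirteen built on B#.
root → B#
3rd (major 3rd) → D##
5th (perfect 5th) → F##
7th (minor 7th) → A#
9th (minor 9th) → C#
13th (minor 13th) → G#

B#, D##, F##, A#, C#, G#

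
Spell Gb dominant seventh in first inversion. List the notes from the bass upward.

Gb dominant seventh = G♭–B♭–D♭–F♭; first inversion → third (B♭) lowest.

B♭ D♭ F♭ G♭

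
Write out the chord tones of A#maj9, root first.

A# – C## – E# – G## – B#

Root A#, quality major ninth:
root → A#
3rd (major 3rd) → C##
5th (perfect 5th) → E#
7th (major 7th) → G##
9th (major 9th) → B#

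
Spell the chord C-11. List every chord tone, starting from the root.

C  Eb  G  Bb  D  F

Root C, quality minor eleventh:
Root: C
Minor 3rd (3rd): Eb
Perfect 5th (5th): G
Minor 7th (7th): Bb
Major 9th (9th): D
Perfect 11th (11th): F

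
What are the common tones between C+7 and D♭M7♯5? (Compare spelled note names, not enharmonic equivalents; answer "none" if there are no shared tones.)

C+7: C E G# Bb
D♭M7♯5: Db F A C
Common to both → C.

C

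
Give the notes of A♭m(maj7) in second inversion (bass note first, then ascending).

Eb, G, Ab, Cb

In root position, A♭m(maj7) is Ab–Cb–Eb–G.
Second inversion puts the fifth (Eb) in the bass.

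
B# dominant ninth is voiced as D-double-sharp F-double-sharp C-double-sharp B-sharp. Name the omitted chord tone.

A-sharp

The full B# dominant ninth chord is B-sharp, D-double-sharp, F-double-sharp, A-sharp, C-double-sharp.
Comparing with the voicing, the minor 7th (7th) — A-sharp — is absent.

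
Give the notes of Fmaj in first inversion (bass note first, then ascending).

Fmaj = F–A–C; first inversion → third (A) lowest.

A, C, F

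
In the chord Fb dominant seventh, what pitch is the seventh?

Ebb

Root of Fb dominant seventh = Fb. The 7th is a minor 7th: Fb up a minor 7th → Ebb.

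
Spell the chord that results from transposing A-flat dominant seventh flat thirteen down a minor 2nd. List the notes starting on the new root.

G – B – D – F – Eb

Transposed root: Ab → G (minor 2nd down). So we spell G dominant seventh flat thirteen:
root → G
3rd (major 3rd) → B
5th (perfect 5th) → D
7th (minor 7th) → F
13th (minor 13th) → Eb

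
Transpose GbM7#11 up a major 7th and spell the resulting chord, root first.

F A C E B

A major 7th up from Gb is F, so the new chord is F major seventh sharp eleven.
F — root
A — major 3rd
C — perfect 5th
E — major 7th
B — augmented 11th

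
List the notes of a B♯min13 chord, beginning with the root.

B#, D#, F##, A#, C##, E#, G##

Root B#, quality minor thirteenth:
root → B#
3rd (minor 3rd) → D#
5th (perfect 5th) → F##
7th (minor 7th) → A#
9th (major 9th) → C##
11th (perfect 11th) → E#
13th (major 13th) → G##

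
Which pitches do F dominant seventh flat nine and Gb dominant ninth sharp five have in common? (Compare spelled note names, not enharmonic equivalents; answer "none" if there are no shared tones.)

G-flat

F dominant seventh flat nine: F A C E-flat G-flat
Gb dominant ninth sharp five: G-flat B-flat D F-flat A-flat
Common to both → G-flat.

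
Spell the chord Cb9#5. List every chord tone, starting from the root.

Cb9#5: dominant ninth sharp five on Cb.
Root: Cb
Major 3rd (3rd): Eb
Augmented 5th (5th): G
Minor 7th (7th): Bbb
Major 9th (9th): Db

Cb, Eb, G, Bbb, Db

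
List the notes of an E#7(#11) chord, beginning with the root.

E#7(#11) is a dominant seventh sharp eleven built on E#.
Root: E#
Major 3rd (3rd): G##
Perfect 5th (5th): B#
Minor 7th (7th): D#
Augmented 11th (11th): A##

E#, G##, B#, D#, A##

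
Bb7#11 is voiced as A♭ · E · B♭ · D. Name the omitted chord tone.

The full Bb7#11 chord is B♭, D, F, A♭, E.
Comparing with the voicing, the perfect 5th (5th) — F — is absent.

F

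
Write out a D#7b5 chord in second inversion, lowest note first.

In root position, D#7b5 is D#–F##–A–C#.
Second inversion puts the fifth (A) in the bass.

A, C#, D#, F##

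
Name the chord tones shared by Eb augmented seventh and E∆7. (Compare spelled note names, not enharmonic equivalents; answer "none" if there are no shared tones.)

B

Eb augmented seventh: Eb G B Db
E∆7: E G# B D#
Common to both → B.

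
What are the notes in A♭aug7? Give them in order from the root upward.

Ab, C, E, Gb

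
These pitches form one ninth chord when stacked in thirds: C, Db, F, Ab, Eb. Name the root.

Db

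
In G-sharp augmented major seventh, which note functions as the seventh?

Root of G-sharp augmented major seventh = G#. The 7th is a major 7th: G# up a major 7th → F##.

F##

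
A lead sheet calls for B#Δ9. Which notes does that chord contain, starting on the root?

B# D## F## A## C##

Root B#, quality major ninth:
Root: B#
Major 3rd (3rd): D##
Perfect 5th (5th): F##
Major 7th (7th): A##
Major 9th (9th): C##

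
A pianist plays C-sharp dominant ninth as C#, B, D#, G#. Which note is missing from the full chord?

E#

C-sharp dominant ninth = C#, E#, G#, B, D#. The voicing lacks the 3rd (major 3rd), E#.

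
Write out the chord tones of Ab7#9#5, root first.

Ab7#9#5 is a dominant seventh sharp nine sharp five built on Ab.
- root: Ab
- major 3rd: C
- augmented 5th: E
- minor 7th: Gb
- augmented 9th: B

Ab, C, E, Gb, B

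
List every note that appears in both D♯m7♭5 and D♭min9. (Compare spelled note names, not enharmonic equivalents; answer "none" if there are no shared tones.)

none

D♯m7♭5: D# F# A C#
D♭min9: Db Fb Ab Cb Eb
Common to both → none.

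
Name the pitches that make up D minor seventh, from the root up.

D minor seventh is a minor seventh built on D.
- root: D
- minor 3rd: F
- perfect 5th: A
- minor 7th: C

D  F  A  C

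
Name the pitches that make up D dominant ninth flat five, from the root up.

D – F-sharp – A-flat – C – E

D dominant ninth flat five: dominant ninth flat five on D.
D — root
F-sharp — major 3rd
A-flat — diminished 5th
C — minor 7th
E — major 9th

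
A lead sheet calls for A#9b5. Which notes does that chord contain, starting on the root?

A#, C##, E, G#, B#

Root A#, quality dominant ninth flat five:
A# — root
C## — major 3rd
E — diminished 5th
G# — minor 7th
B# — major 9th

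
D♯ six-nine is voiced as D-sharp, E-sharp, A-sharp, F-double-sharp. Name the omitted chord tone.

The full D♯ six-nine chord is D-sharp, F-double-sharp, A-sharp, B-sharp, E-sharp.
Comparing with the voicing, the major 6th (6th) — B-sharp — is absent.

B-sharp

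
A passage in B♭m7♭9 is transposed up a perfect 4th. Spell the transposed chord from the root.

Bb up a perfect 4th → Eb. New chord: Eb minor seventh flat nine.
root → Eb
3rd (minor 3rd) → Gb
5th (perfect 5th) → Bb
7th (minor 7th) → Db
9th (minor 9th) → Fb

Eb, Gb, Bb, Db, Fb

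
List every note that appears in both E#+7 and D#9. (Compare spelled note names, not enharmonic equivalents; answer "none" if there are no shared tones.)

E#+7: E# G## B## D#
D#9: D# F## A# C# E#
Common to both → E#, D#.

E#, D#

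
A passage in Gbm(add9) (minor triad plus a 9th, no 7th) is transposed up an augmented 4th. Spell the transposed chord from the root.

Transposed root: Gb → C (augmented 4th up). So we spell C minor added-ninth:
- root: C
- minor 3rd: Eb
- perfect 5th: G
- major 9th: D

C – Eb – G – D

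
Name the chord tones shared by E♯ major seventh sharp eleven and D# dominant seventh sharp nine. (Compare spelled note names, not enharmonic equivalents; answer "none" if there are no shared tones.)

none

E♯ major seventh sharp eleven: E-sharp G-double-sharp B-sharp D-double-sharp A-double-sharp
D# dominant seventh sharp nine: D-sharp F-double-sharp A-sharp C-sharp E-double-sharp
Common to both → none.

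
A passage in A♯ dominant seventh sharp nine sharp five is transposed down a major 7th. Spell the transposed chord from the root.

B D# F## A C##

Transposed root: A# → B (major 7th down). So we spell B dominant seventh sharp nine sharp five:
root → B
3rd (major 3rd) → D#
5th (augmented 5th) → F##
7th (minor 7th) → A
9th (augmented 9th) → C##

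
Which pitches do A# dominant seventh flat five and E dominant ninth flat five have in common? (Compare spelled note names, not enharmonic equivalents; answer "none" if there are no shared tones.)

A# dominant seventh flat five: A-sharp C-double-sharp E G-sharp
E dominant ninth flat five: E G-sharp B-flat D F-sharp
Common to both → E, G-sharp.

E – G-sharp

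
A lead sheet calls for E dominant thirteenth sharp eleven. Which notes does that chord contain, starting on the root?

E dominant thirteenth sharp eleven is a dominant thirteenth sharp eleven built on E.
- root: E
- major 3rd: G#
- perfect 5th: B
- minor 7th: D
- major 9th: F#
- augmented 11th: A#
- major 13th: C#

E  G#  B  D  F#  A#  C#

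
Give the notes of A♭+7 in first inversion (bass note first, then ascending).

C  E  G♭  A♭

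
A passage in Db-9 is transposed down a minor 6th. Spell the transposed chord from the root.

Transposed root: Db → F (minor 6th down). So we spell F minor ninth:
- root: F
- minor 3rd: Ab
- perfect 5th: C
- minor 7th: Eb
- major 9th: G

F Ab C Eb G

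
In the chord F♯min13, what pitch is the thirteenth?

Root of F♯min13 = F♯. The 13th is a major 13th: F♯ up a major 13th → D♯.

D♯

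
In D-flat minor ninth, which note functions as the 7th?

Root of D-flat minor ninth = Db. The 7th is a minor 7th: Db up a minor 7th → Cb.

Cb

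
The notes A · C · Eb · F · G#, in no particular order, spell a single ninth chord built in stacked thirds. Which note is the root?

F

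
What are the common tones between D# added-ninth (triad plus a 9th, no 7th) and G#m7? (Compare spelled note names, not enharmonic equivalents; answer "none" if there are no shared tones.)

D# added-ninth: D# F## A# E#
G#m7: G# B D# F#
Common to both → D#.

D#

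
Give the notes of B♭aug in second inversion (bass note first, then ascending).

In root position, B♭aug is Bb–D–F#.
Second inversion puts the fifth (F#) in the bass.

F#, Bb, D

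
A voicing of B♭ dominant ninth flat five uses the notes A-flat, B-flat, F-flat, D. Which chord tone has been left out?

The full B♭ dominant ninth flat five chord is B-flat, D, F-flat, A-flat, C.
Comparing with the voicing, the major 9th (9th) — C — is absent.

C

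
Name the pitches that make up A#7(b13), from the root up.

A#, C##, E#, G#, F#

Root A#, quality dominant seventh flat thirteen:
Root: A#
Major 3rd (3rd): C##
Perfect 5th (5th): E#
Minor 7th (7th): G#
Minor 13th (13th): F#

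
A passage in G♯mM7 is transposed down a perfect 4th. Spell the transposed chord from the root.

D#  F#  A#  C##

G# down a perfect 4th → D#. New chord: D# minor-major seventh.
- root: D#
- minor 3rd: F#
- perfect 5th: A#
- major 7th: C##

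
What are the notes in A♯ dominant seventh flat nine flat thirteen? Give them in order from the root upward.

A♯ dominant seventh flat nine flat thirteen: dominant seventh flat nine flat thirteen on A#.
- root: A#
- major 3rd: C##
- perfect 5th: E#
- minor 7th: G#
- minor 9th: B
- minor 13th: F#

A# C## E# G# B F#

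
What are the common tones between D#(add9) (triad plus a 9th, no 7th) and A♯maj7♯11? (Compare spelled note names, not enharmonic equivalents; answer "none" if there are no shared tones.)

D#(add9) = D#, F##, A#, E#.
A♯maj7♯11 = A#, C##, E#, G##, D##.
Shared: A#, E#.

A#, E#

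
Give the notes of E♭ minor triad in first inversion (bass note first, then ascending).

E♭ minor triad = E-flat–G-flat–B-flat; first inversion → third (G-flat) lowest.

G-flat, B-flat, E-flat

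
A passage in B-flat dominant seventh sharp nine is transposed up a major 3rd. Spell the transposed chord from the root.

B♭ up a major 3rd → D. New chord: D dominant seventh sharp nine.
D — root
F♯ — major 3rd
A — perfect 5th
C — minor 7th
E♯ — augmented 9th

D  F♯  A  C  E♯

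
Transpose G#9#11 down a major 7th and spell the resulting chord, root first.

A major 7th down from G# is A, so the new chord is A dominant ninth sharp eleven.
A — root
C# — major 3rd
E — perfect 5th
G — minor 7th
B — major 9th
D# — augmented 11th

A – C# – E – G – B – D#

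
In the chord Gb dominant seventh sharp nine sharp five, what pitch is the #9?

A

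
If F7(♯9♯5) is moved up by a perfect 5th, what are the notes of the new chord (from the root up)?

A perfect 5th up from F is C, so the new chord is C dominant seventh sharp nine sharp five.
C — root
E — major 3rd
G# — augmented 5th
Bb — minor 7th
D# — augmented 9th

C  E  G#  Bb  D#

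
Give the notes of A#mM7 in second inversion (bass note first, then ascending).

E♯, G𝄪, A♯, C♯

A#mM7 = A♯–C♯–E♯–G𝄪; second inversion → fifth (E♯) lowest.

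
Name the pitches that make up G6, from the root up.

Root G, quality major sixth:
- root: G
- major 3rd: B
- perfect 5th: D
- major 6th: E

G, B, D, E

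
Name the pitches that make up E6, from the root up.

Root E, quality major sixth:
- root: E
- major 3rd: G#
- perfect 5th: B
- major 6th: C#

E G# B C#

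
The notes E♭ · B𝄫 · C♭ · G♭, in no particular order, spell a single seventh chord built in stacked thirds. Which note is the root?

Arranged so that each adjacent pair is a third by letter name: C♭ – E♭ – G♭ – B𝄫.
The bottom of that stack, C♭, is the root (this is C♭ dominant seventh).

C♭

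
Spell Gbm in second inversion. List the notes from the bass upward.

Db Gb Bbb

In root position, Gbm is Gb–Bbb–Db.
Second inversion puts the fifth (Db) in the bass.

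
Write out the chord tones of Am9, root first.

Am9: minor ninth on A.
- root: A
- minor 3rd: C
- perfect 5th: E
- minor 7th: G
- major 9th: B

A C E G B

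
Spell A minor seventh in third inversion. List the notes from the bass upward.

In root position, A minor seventh is A–C–E–G.
Third inversion puts the seventh (G) in the bass.

G  A  C  E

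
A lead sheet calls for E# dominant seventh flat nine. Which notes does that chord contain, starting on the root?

E# dominant seventh flat nine is a dominant seventh flat nine built on E#.
E# — root
G## — major 3rd
B# — perfect 5th
D# — minor 7th
F# — minor 9th

E#, G##, B#, D#, F#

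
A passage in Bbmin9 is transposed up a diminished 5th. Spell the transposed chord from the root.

Fb – Abb – Cb – Ebb – Gb

Transposed root: Bb → Fb (diminished 5th up). So we spell Fb minor ninth:
root → Fb
3rd (minor 3rd) → Abb
5th (perfect 5th) → Cb
7th (minor 7th) → Ebb
9th (major 9th) → Gb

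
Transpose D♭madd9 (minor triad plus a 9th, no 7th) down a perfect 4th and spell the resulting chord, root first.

Ab Cb Eb Bb

Transposed root: Db → Ab (perfect 4th down). So we spell Ab minor added-ninth:
Root: Ab
Minor 3rd (3rd): Cb
Perfect 5th (5th): Eb
Major 9th (9th): Bb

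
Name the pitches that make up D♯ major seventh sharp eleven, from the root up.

D#  F##  A#  C##  G##

D♯ major seventh sharp eleven is a major seventh sharp eleven built on D#.
root → D#
3rd (major 3rd) → F##
5th (perfect 5th) → A#
7th (major 7th) → C##
11th (augmented 11th) → G##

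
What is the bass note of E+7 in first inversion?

G#

E+7 = E–G#–B#–D. First inversion → third in the bass = G#.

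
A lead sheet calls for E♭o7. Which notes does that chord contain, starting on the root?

Eb, Gb, Bbb, Dbb

E♭o7 is a diminished seventh built on Eb.
root → Eb
3rd (minor 3rd) → Gb
5th (diminished 5th) → Bbb
7th (diminished 7th) → Dbb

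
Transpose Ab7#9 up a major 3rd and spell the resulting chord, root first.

A♭ up a major 3rd → C. New chord: C dominant seventh sharp nine.
root → C
3rd (major 3rd) → E
5th (perfect 5th) → G
7th (minor 7th) → B♭
9th (augmented 9th) → D♯

C, E, G, B♭, D♯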